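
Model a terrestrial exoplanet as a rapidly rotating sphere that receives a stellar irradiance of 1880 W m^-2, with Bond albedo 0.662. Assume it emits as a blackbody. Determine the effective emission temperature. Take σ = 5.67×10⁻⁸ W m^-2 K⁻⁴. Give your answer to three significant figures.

230 K

The planet absorbs (1−α)S over its disc πR² and re-emits over 4πR², so the mean absorbed flux is (1−0.662)·1880/4 = 158.9 W m^-2.
Balancing against σT⁴: T = (158.9/5.67×10⁻⁸)^(1/4) = 230.1 K.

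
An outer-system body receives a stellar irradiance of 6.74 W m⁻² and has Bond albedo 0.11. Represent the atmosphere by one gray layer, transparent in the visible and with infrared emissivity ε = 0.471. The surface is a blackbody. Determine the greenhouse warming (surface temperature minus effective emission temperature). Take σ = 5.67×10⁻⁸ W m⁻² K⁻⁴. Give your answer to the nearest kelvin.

The planet radiates to space at T_e = [S(1−α)/(4σ)]^(1/4) = 71.71 K.
The surface balance (absorbed SW + ε·downward IR = σT_s⁴) with T_a⁴ = T_s⁴/2 reduces to T_s = T_e·[2/(2−ε)]^¼ = 76.69 K.
Greenhouse warming: T_s − T_e = 4.980 K.

5 kelvin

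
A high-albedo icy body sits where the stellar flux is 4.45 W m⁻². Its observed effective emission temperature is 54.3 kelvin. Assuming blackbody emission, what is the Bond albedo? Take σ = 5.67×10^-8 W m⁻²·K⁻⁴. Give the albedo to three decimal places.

0.557

From σT⁴ = S(1−α)/4 we invert for α: 1−α = 4σT⁴/S.
4σT⁴ = 4·5.67×10⁻⁸·(54.3)⁴ = 1.972 W m⁻².
1−α = 1.972/4.450 = 0.4431, so α = 0.5569.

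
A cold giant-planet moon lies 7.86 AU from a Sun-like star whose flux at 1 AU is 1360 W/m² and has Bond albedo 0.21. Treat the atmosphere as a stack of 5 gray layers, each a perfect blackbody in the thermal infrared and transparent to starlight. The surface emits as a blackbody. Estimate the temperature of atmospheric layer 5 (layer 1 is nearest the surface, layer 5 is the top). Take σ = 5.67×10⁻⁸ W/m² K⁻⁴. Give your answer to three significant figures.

Irradiance scales as 1/d², so S = 1360 W/m² × (1/7.86)² = 22.01 W/m².
Top-of-atmosphere balance: σT_e⁴ = S(1−α)/4 = 4.348 W/m² → T_e = 93.58 K.
Each opaque layer satisfies 2T_j⁴ = T_{j−1}⁴ + T_{j+1}⁴, giving T_k⁴ = (N+1−k)T_e⁴.
T_5 = (1)^(1/4)·93.58 = 93.58 K.

93.6 K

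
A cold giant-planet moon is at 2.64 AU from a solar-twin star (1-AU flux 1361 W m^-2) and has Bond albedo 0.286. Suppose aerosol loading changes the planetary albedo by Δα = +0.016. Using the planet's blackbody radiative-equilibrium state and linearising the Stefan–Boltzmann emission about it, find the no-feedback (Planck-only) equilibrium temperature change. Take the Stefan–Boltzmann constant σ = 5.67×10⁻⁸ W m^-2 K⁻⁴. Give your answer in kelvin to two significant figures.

Irradiance scales as 1/d², so S = 1361 W m^-2 × (1/2.64)² = 195.3 W m^-2.
The baseline emission temperature is T_e = 157.5 K.
ΔF = −(S/4)Δα = −(195.3/4)×(+0.016) = -0.7811 W m^-2.
The Planck feedback parameter is 4σT_e³ = 0.8855 W m^-2/K.
ΔT₀ = ΔF/λ_P = -0.7811/0.8855 = -0.882 K.

-0.88 K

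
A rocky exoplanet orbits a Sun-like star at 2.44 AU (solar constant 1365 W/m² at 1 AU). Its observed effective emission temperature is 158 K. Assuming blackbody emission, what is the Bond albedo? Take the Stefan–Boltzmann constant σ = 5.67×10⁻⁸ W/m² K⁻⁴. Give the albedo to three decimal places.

Flux at the orbit: S = 1365/(2.44)² = 229.3 W/m².
Rearranging the radiative balance, α = 1 − 4σT⁴/S.
σT⁴ = 35.34 W/m², so 4σT⁴ = 141.3 W/m².
1−α = 141.3/229.3 = 0.6165, so α = 0.3835.

0.384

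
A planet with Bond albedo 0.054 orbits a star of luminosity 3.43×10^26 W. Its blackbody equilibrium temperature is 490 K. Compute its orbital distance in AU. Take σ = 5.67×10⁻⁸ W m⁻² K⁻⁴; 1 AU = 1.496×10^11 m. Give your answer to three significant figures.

0.297 AU

Required flux: S = 4σT⁴/(1−α) = 13820 W m⁻².
S = L/(4πd²) → d = √(L/4πS) = √(3.43×10^26/(4π·13820)) = 4.444×10^10 m = 0.2971 AU.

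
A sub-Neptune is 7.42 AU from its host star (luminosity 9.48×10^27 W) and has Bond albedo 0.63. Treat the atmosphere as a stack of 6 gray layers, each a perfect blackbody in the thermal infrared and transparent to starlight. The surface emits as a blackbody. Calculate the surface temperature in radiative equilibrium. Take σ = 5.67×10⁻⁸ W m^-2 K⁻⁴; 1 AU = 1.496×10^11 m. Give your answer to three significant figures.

289 K

Orbital distance: d = 7.42 AU = 1.110×10^12 m.
Spreading L over a sphere of radius d: S = 9.48×10^27/(4π·1.11×10^12²) = 612.2 W m^-2.
OLR = S(1−α)/4 = 56.63 W m^-2; the top layer radiates at T_e = 177.8 K.
Layer-by-layer balance gives σT_s⁴ = (N+1)σT_e⁴, so T_s = 7^¼·177.8 = 289.2 K.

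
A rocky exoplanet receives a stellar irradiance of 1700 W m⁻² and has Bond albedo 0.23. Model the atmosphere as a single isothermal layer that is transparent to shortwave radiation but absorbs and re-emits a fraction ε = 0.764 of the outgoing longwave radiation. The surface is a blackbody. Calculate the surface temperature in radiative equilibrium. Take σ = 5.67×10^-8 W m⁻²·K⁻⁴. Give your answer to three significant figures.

311 K

The planet radiates to space at T_e = [S(1−α)/(4σ)]^(1/4) = 275.6 K.
The surface balance (absorbed SW + ε·downward IR = σT_s⁴) with T_a⁴ = T_s⁴/2 reduces to T_s = T_e·[2/(2−ε)]^¼ = 310.9 K.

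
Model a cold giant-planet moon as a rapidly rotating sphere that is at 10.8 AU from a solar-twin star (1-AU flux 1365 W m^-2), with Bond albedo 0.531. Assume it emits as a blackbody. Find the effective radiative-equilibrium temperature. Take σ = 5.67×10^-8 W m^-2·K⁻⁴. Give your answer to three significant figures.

Irradiance scales as 1/d², so S = 1365 W m^-2 × (1/10.8)² = 11.70 W m^-2.
Absorbed flux (global mean): S(1−α)/4 = 11.70·0.469/4 = 1.372 W m^-2.
Set σT⁴ = 1.372 → T = (1.372/σ)^(1/4) = 70.14 K.

70.1 kelvin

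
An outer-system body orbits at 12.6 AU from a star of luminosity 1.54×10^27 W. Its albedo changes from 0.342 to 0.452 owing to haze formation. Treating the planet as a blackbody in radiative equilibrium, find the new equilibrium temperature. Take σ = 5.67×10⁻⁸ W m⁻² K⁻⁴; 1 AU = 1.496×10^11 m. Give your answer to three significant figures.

Orbital distance: d = 12.6 AU = 1.885×10^12 m.
Spreading L over a sphere of radius d: S = 1.54×10^27/(4π·1.88×10^12²) = 34.49 W m⁻².
New equilibrium: T₂ = [(1−0.452)·34.49/(4σ)]^(1/4) = 95.55 K.

95.5 K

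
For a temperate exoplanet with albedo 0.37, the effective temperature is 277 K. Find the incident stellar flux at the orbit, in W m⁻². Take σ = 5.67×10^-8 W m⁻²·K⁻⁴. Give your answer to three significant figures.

Invert the energy balance for S: S = 4σT⁴/(1−α).
The emitted flux is σT⁴ = 333.8 W m⁻².
S = 4·333.8/0.63 = 2119 W m⁻².

2120 W m⁻²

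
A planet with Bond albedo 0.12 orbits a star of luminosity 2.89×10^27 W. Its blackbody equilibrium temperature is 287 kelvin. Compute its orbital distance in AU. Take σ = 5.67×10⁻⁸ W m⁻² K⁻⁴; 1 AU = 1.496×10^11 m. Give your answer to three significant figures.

The flux needed for this T is 4σT⁴/(1−0.12) = 1749 W m⁻².
From L = 4πd²S, d = √(2.89×10^27/(4π·1749)) = 3.627×10^11 m = 2.424 AU.

2.42 AU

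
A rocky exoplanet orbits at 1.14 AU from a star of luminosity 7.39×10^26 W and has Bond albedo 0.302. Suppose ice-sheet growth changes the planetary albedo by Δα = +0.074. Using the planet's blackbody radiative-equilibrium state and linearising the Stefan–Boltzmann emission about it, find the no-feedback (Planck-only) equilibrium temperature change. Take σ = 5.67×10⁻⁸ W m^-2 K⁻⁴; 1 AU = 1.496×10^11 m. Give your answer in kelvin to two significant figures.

Orbital distance: d = 1.14 AU = 1.705×10^11 m.
Spreading L over a sphere of radius d: S = 7.39×10^26/(4π·1.71×10^11²) = 2022 W m^-2.
Reference equilibrium: T_e = [S(1−α)/(4σ)]^(1/4) = 280.9 K.
ΔF = −(S/4)Δα = −(2022/4)×(+0.074) = -37.41 W m^-2.
Linearising σT⁴ gives d(σT⁴)/dT = 4σT_e³ = 5.025 W m^-2 per K.
So ΔT₀ = -37.41/5.025 = -7.44 K.

-7.4 K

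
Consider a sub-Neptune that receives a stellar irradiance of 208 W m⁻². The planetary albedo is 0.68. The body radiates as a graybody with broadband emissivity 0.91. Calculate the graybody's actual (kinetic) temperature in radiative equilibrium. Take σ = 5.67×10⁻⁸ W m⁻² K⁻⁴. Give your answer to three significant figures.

Absorbed flux (global mean): S(1−α)/4 = 208.0·0.32/4 = 16.64 W m⁻².
Equating to εσT⁴ with ε = 0.91: T = (16.64/0.91σ)^(1/4) = 134.0 K.

134 kelvin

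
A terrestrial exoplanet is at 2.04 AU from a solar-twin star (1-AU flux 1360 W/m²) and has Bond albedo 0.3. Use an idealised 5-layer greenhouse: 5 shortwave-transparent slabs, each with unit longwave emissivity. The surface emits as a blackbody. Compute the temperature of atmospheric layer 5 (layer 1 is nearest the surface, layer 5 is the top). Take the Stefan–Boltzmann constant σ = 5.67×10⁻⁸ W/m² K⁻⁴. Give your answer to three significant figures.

178 K

By the inverse-square law, S = 1360/2.04² = 326.8 W/m².
Top-of-atmosphere balance: σT_e⁴ = S(1−α)/4 = 57.19 W/m² → T_e = 178.2 K.
In the N-layer model, layer k (counted from the surface) has T_k = (N+1−k)^(1/4)·T_e.
With k = 5: T_5 = (5+1−5)^¼·178.2 K = 178.2 K.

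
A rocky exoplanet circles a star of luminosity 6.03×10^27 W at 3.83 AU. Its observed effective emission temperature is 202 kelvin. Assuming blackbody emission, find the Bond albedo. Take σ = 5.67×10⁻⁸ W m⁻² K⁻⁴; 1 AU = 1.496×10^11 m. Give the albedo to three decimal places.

0.742

Orbital distance: d = 3.83 AU = 5.730×10^11 m.
S = L/(4πd²) = 1462 W m⁻².
From σT⁴ = S(1−α)/4 we invert for α: 1−α = 4σT⁴/S.
4σT⁴ = 4·5.67×10⁻⁸·(202)⁴ = 377.6 W m⁻².
1−α = 377.6/1462 = 0.2583, so α = 0.7417.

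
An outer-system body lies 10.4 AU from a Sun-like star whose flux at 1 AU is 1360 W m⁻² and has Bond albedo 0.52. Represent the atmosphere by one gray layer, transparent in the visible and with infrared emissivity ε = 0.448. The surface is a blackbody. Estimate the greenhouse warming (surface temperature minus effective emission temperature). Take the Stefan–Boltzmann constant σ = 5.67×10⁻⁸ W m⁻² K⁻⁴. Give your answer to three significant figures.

By the inverse-square law, S = 1360/10.4² = 12.57 W m⁻².
At the top of the atmosphere, σT_e⁴ = S(1−α)/4 = 1.509 W m⁻², giving T_e = 71.82 K.
For a single slab of emissivity ε, T_s⁴ = 2T_e⁴/(2−ε); thus T_s = 71.82·(1.289)^(1/4) = 76.52 K.
Greenhouse warming: T_s − T_e = 4.701 K.

4.70 kelvin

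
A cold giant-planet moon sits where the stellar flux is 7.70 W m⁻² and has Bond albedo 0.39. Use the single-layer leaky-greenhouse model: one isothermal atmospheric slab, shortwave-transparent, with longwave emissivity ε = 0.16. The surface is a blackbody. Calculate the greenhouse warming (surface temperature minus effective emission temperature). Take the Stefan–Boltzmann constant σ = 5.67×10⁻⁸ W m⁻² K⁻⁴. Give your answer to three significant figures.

The planet radiates to space at T_e = [S(1−α)/(4σ)]^(1/4) = 67.46 K.
Surface balance with a leaky layer gives σT_s⁴ = σT_e⁴·2/(2−ε), so T_s = T_e·[2/(2−0.16)]^(1/4) = 68.88 K.
T_s − T_e = 68.88 − 67.46 = 1.421 K.

1.42 kelvin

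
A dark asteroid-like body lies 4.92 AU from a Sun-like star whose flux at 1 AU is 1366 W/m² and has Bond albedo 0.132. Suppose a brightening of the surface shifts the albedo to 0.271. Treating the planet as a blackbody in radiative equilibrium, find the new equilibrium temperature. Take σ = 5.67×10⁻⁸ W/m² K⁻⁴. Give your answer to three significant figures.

116 K

By the inverse-square law, S = 1366/4.92² = 56.43 W/m².
With the new albedo, S(1−α₂)/4 = 10.28 W/m², so T₂ = 116.1 K.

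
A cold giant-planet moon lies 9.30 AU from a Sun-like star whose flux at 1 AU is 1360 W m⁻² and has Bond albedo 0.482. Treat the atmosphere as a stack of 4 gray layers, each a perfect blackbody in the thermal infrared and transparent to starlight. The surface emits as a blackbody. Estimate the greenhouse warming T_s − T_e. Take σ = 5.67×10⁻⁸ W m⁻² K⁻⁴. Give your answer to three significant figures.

38.3 K

Flux at the orbit: S = 1360/(9.30)² = 15.72 W m⁻².
OLR = S(1−α)/4 = 2.036 W m⁻²; the top layer radiates at T_e = 77.41 K.
T_s = (N+1)^(1/4)·T_e = 115.8 K.
So the greenhouse effect raises the surface by 115.8 − 77.41 = 38.35 K.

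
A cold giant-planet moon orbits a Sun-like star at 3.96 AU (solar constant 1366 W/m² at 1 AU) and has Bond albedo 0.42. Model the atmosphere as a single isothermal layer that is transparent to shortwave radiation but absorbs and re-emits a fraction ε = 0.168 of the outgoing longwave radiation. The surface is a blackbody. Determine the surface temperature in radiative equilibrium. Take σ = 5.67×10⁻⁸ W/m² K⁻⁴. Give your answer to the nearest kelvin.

By the inverse-square law, S = 1366/3.96² = 87.11 W/m².
Effective emission temperature (TOA balance): σT_e⁴ = S(1−α)/4 = 12.63 W/m² → T_e = 122.2 K.
For a single slab of emissivity ε, T_s⁴ = 2T_e⁴/(2−ε); thus T_s = 122.2·(1.092)^(1/4) = 124.9 K.

125 K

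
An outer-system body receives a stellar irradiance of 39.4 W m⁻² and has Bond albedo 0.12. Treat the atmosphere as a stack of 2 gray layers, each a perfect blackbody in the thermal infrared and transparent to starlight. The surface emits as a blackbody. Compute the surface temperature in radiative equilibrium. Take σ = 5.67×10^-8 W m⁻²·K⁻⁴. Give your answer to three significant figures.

146 kelvin

The effective emission temperature is T_e = [S(1−α)/(4σ)]^¼ = 111.2 K.
Layer-by-layer balance gives σT_s⁴ = (N+1)σT_e⁴, so T_s = 3^¼·111.2 = 146.3 K.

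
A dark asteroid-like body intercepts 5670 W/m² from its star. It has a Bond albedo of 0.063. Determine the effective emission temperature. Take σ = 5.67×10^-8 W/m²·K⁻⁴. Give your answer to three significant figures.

391 kelvin

Averaging over the sphere, the absorbed flux is S(1−α)/4 = 1328 W/m².
In equilibrium σT⁴ equals this, so T = 391.2 K.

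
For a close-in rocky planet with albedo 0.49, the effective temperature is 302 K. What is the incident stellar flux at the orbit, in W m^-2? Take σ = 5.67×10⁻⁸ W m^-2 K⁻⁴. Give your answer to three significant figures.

3700 W m^-2

Invert the energy balance for S: S = 4σT⁴/(1−α).
σT⁴ = 5.67×10⁻⁸·(302)⁴ = 471.6 W m^-2.
S = 4·471.6/0.51 = 3699 W m^-2.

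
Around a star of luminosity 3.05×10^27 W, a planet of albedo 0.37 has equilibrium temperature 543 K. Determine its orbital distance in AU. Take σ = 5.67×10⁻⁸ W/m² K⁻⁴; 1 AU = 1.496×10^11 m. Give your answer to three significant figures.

Energy balance gives S = 4σT⁴/(1−α) = 31300 W/m².
Then d = [L/(4πS)]^(1/2) = 8.806×10^10 m, i.e. 0.5887 AU.

0.589 AU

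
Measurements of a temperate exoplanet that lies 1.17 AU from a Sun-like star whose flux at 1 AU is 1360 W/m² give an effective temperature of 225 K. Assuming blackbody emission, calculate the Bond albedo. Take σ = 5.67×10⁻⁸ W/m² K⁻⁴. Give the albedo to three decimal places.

0.415

Irradiance scales as 1/d², so S = 1360 W/m² × (1/1.17)² = 993.5 W/m².
Rearranging the radiative balance, α = 1 − 4σT⁴/S.
4σT⁴ = 4·5.67×10⁻⁸·(225)⁴ = 581.3 W/m².
Hence α = 1 − 581.3/993.5 = 0.4149.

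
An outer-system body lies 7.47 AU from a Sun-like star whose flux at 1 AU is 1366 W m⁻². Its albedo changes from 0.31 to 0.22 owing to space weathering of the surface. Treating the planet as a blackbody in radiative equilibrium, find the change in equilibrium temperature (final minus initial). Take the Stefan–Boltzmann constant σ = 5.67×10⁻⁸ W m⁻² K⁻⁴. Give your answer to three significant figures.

Irradiance scales as 1/d², so S = 1366 W m⁻² × (1/7.47)² = 24.48 W m⁻².
Initial: T₁ = [S(1−0.31)/(4σ)]^(1/4) = 92.90 K.
Final:   T₂ = [S(1−0.22)/(4σ)]^(1/4) = 95.79 K.
ΔT = T₂ − T₁ = 2.891 K.

2.89 K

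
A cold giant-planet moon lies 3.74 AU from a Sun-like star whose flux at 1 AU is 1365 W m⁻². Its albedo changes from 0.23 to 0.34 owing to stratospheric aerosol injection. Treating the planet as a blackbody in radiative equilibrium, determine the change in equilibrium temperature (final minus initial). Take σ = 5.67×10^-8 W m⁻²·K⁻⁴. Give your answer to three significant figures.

-5.10 kelvin

Irradiance scales as 1/d², so S = 1365 W m⁻² × (1/3.74)² = 97.59 W m⁻².
Initial: T₁ = [S(1−0.23)/(4σ)]^(1/4) = 134.9 K.
After:  T₂ = [97.59·0.66/(4σ)]^(1/4) = 129.8 K.
ΔT = T₂ − T₁ = -5.100 K.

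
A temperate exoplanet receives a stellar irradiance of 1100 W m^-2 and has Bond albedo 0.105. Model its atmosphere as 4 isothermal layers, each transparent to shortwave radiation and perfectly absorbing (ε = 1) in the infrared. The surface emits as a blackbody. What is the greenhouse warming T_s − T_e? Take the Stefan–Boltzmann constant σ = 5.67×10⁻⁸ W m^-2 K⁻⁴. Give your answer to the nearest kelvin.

The effective emission temperature is T_e = [S(1−α)/(4σ)]^¼ = 256.7 K.
Surface: T_s = (5)^¼·T_e = 383.8 K.
Warming: T_s − T_e = 127.1 K.

127 kelvin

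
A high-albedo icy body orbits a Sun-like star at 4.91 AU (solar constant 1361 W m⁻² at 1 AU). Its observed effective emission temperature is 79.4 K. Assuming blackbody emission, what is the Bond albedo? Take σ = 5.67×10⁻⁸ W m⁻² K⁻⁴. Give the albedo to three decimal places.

Flux at the orbit: S = 1361/(4.91)² = 56.45 W m⁻².
From σT⁴ = S(1−α)/4 we invert for α: 1−α = 4σT⁴/S.
σT⁴ = 2.254 W m⁻², so 4σT⁴ = 9.014 W m⁻².
Hence α = 1 − 9.014/56.45 = 0.8403.

0.840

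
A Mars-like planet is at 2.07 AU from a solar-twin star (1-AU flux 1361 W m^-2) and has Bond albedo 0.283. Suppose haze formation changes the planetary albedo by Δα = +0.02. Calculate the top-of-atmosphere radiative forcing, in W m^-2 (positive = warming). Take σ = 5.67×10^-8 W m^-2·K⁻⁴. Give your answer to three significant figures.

By the inverse-square law, S = 1361/2.07² = 317.6 W m^-2.
The change in absorbed flux is Δ[S(1−α)/4] = −SΔα/4 = -1.588 W m^-2.

-1.59 W m^-2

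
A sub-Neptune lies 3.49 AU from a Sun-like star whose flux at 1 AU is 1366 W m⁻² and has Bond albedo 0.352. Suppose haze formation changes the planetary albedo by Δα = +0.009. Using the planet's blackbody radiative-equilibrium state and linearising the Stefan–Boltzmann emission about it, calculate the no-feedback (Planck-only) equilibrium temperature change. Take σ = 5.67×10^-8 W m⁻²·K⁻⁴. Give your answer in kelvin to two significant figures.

-0.46 kelvin

Irradiance scales as 1/d², so S = 1366 W m⁻² × (1/3.49)² = 112.2 W m⁻².
Reference equilibrium: T_e = [S(1−α)/(4σ)]^(1/4) = 133.8 K.
The change in absorbed flux is Δ[S(1−α)/4] = −SΔα/4 = -0.2523 W m⁻².
Linearising σT⁴ gives d(σT⁴)/dT = 4σT_e³ = 0.5432 W m⁻² per K.
Hence the no-feedback warming is ΔF/(4σT_e³) = -0.465 K.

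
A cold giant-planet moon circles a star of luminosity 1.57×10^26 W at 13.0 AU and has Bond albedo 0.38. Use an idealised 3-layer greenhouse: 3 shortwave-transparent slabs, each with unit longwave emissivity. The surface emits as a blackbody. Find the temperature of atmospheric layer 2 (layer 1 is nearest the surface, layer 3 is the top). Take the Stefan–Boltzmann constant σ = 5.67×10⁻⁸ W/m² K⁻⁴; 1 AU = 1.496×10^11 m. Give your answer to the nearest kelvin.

65 K

Orbital distance: d = 13.0 AU = 1.945×10^12 m.
Spreading L over a sphere of radius d: S = 1.57×10^26/(4π·1.94×10^12²) = 3.303 W/m².
OLR = S(1−α)/4 = 0.5120 W/m²; the top layer radiates at T_e = 54.82 K.
Each opaque layer satisfies 2T_j⁴ = T_{j−1}⁴ + T_{j+1}⁴, giving T_k⁴ = (N+1−k)T_e⁴.
With k = 2: T_2 = (3+1−2)^¼·54.82 K = 65.19 K.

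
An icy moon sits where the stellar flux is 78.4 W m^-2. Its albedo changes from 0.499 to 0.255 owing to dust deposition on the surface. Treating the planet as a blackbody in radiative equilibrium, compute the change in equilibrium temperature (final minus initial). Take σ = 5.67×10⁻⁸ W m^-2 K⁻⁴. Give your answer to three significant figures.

12.0 kelvin

Initial: T₁ = [S(1−0.499)/(4σ)]^(1/4) = 114.7 K.
With α = 0.255, T₂ = 126.7 K.
Change: 126.7 − 114.7 = 11.96 K.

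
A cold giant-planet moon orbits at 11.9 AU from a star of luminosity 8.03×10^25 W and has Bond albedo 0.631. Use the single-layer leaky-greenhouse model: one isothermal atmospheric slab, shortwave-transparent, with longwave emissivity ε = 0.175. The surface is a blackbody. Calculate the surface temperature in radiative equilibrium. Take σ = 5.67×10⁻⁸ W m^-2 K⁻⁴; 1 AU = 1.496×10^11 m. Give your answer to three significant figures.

d = 11.9 × 1.496×10^11 m = 1.780×10^12 m.
S = L/(4πd²) = 2.016 W m^-2.
The planet radiates to space at T_e = [S(1−α)/(4σ)]^(1/4) = 42.56 K.
For a single slab of emissivity ε, T_s⁴ = 2T_e⁴/(2−ε); thus T_s = 42.56·(1.096)^(1/4) = 43.54 K.

43.5 kelvin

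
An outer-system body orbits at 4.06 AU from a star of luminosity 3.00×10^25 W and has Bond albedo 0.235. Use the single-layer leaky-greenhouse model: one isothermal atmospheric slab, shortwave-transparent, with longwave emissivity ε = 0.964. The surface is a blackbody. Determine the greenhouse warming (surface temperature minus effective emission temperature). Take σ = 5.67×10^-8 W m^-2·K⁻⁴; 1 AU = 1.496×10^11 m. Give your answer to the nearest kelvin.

d = 4.06 × 1.496×10^11 m = 6.074×10^11 m.
Spreading L over a sphere of radius d: S = 3.00×10^25/(4π·6.07×10^11²) = 6.471 W m^-2.
Effective emission temperature (TOA balance): σT_e⁴ = S(1−α)/4 = 1.238 W m^-2 → T_e = 68.35 K.
For a single slab of emissivity ε, T_s⁴ = 2T_e⁴/(2−ε); thus T_s = 68.35·(1.931)^(1/4) = 80.57 K.
The atmosphere warms the surface by 12.22 K.

12 kelvin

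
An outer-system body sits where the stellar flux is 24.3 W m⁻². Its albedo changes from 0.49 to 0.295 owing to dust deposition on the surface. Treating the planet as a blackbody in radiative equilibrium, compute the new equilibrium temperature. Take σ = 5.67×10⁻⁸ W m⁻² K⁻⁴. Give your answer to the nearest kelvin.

93 kelvin

With the new albedo, S(1−α₂)/4 = 4.283 W m⁻², so T₂ = 93.23 K.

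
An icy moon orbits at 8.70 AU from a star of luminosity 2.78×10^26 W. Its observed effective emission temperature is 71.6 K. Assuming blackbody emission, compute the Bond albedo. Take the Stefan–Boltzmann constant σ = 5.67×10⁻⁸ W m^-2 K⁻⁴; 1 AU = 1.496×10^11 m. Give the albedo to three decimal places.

0.544

d = 8.70 × 1.496×10^11 m = 1.302×10^12 m.
Flux at the orbit: S = L/(4πd²) = 2.78×10^26/(4π·(1.30×10^12)²) = 13.06 W m^-2.
From σT⁴ = S(1−α)/4 we invert for α: 1−α = 4σT⁴/S.
σT⁴ = 1.490 W m^-2, so 4σT⁴ = 5.961 W m^-2.
1−α = 5.961/13.06 = 0.4564, so α = 0.5436.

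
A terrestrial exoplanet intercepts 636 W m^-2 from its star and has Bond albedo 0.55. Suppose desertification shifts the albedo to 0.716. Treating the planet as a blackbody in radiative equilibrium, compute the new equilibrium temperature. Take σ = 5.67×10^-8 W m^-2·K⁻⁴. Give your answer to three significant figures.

168 kelvin

New equilibrium: T₂ = [(1−0.716)·636.0/(4σ)]^(1/4) = 168.0 K.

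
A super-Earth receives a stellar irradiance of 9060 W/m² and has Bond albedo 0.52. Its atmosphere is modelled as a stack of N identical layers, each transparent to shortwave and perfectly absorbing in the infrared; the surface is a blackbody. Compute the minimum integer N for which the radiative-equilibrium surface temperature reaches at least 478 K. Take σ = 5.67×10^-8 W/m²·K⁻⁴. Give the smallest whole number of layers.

2

The effective emission temperature is T_e = [S(1−α)/(4σ)]^¼ = 372.1 K.
Since T_s⁴ = (N+1)T_e⁴, we need N ≥ (T_s/T_e)⁴ − 1 = 1.723.
Rounding up, N = 2.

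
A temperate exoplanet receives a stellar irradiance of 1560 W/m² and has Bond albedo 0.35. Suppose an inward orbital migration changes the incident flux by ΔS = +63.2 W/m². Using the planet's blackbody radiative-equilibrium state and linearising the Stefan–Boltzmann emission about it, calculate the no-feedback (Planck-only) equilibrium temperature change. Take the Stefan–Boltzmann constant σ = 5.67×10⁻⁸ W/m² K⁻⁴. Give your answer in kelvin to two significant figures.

2.6 kelvin

Reference equilibrium: T_e = [S(1−α)/(4σ)]^(1/4) = 258.6 K.
Only a fraction (1−α) is absorbed and it's spread over 4πR², so ΔF = (1−α)ΔS/4 = 10.27 W/m².
Planck response: λ_P = 4σT_e³ = 4·5.67×10⁻⁸·(258.6)³ = 3.921 W/m²/K.
Hence the no-feedback warming is ΔF/(4σT_e³) = 2.62 K.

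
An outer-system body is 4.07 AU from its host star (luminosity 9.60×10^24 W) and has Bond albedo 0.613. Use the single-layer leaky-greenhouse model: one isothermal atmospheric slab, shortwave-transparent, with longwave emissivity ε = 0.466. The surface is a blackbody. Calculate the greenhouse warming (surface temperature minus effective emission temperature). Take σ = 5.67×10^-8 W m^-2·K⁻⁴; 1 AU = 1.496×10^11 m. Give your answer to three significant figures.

d = 4.07 × 1.496×10^11 m = 6.089×10^11 m.
Flux at the orbit: S = L/(4πd²) = 9.60×10^24/(4π·(6.09×10^11)²) = 2.061 W m^-2.
The planet radiates to space at T_e = [S(1−α)/(4σ)]^(1/4) = 43.30 K.
Surface balance with a leaky layer gives σT_s⁴ = σT_e⁴·2/(2−ε), so T_s = T_e·[2/(2−0.466)]^(1/4) = 46.27 K.
T_s − T_e = 46.27 − 43.30 = 2.969 K.

2.97 K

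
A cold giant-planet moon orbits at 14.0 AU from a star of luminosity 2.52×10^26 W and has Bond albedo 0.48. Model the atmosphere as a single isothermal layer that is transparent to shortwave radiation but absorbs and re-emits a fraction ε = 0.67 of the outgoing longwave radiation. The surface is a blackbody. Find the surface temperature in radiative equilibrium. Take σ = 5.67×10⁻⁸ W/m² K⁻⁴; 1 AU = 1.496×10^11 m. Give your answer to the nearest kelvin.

Orbital distance: d = 14.0 AU = 2.094×10^12 m.
S = L/(4πd²) = 4.572 W/m².
At the top of the atmosphere, σT_e⁴ = S(1−α)/4 = 0.5943 W/m², giving T_e = 56.90 K.
The surface balance (absorbed SW + ε·downward IR = σT_s⁴) with T_a⁴ = T_s⁴/2 reduces to T_s = T_e·[2/(2−ε)]^¼ = 63.01 K.

63 kelvin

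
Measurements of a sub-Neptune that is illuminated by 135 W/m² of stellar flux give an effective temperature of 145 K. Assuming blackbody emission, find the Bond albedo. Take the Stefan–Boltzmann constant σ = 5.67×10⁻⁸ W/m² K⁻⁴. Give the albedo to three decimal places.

From σT⁴ = S(1−α)/4 we invert for α: 1−α = 4σT⁴/S.
σT⁴ = 25.06 W/m², so 4σT⁴ = 100.3 W/m².
Hence α = 1 − 100.3/135.0 = 0.2574.

0.257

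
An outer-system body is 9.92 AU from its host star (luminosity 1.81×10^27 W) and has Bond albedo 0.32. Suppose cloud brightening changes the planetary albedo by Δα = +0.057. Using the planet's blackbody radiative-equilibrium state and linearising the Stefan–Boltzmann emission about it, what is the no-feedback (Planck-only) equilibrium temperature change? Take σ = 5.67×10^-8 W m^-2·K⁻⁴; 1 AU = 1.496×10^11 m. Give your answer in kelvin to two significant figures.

Orbital distance: d = 9.92 AU = 1.484×10^12 m.
S = L/(4πd²) = 65.40 W m^-2.
Unperturbed T_e = [65.40·(1−0.32)/(4σ)]^¼ = 118.3 K.
The change in absorbed flux is Δ[S(1−α)/4] = −SΔα/4 = -0.9320 W m^-2.
The Planck feedback parameter is 4σT_e³ = 0.3758 W m^-2/K.
So ΔT₀ = -0.9320/0.3758 = -2.48 K.

-2.5 kelvin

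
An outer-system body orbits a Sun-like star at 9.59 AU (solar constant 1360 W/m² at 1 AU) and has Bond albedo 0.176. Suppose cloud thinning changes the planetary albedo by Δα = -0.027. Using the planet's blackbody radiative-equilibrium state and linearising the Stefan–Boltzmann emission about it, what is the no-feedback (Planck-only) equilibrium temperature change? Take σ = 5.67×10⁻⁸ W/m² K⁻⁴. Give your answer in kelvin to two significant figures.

By the inverse-square law, S = 1360/9.59² = 14.79 W/m².
The baseline emission temperature is T_e = 85.61 K.
ΔF = −(S/4)Δα = −(14.79/4)×(-0.027) = 0.09982 W/m².
The Planck feedback parameter is 4σT_e³ = 0.1423 W/m²/K.
So ΔT₀ = 0.09982/0.1423 = 0.701 K.

0.70 kelvin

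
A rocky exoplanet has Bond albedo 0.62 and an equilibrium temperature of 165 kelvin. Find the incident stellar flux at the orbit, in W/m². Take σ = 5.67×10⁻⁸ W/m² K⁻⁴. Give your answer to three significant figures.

Invert the energy balance for S: S = 4σT⁴/(1−α).
σT⁴ = 5.67×10⁻⁸·(165)⁴ = 42.03 W/m².
So S = 4×42.03/(1−0.62) = 442.4 W/m².

442 W/m²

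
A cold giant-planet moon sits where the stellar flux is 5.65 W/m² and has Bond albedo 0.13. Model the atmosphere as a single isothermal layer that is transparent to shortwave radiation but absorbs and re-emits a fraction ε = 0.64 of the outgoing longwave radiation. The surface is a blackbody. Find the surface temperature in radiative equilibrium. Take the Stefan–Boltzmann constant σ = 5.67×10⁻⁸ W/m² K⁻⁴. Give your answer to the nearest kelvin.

The planet radiates to space at T_e = [S(1−α)/(4σ)]^(1/4) = 68.23 K.
Surface balance with a leaky layer gives σT_s⁴ = σT_e⁴·2/(2−ε), so T_s = T_e·[2/(2−0.64)]^(1/4) = 75.14 K.

75 kelvin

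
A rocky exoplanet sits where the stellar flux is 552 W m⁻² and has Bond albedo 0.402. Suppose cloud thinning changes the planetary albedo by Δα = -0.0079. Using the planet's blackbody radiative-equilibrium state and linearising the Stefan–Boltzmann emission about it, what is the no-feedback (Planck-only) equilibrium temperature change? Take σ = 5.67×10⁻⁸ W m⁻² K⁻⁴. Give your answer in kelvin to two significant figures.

0.65 kelvin

Reference equilibrium: T_e = [S(1−α)/(4σ)]^(1/4) = 195.3 K.
ΔF = −(S/4)Δα = −(552.0/4)×(-0.0079) = 1.090 W m⁻².
Planck response: λ_P = 4σT_e³ = 4·5.67×10⁻⁸·(195.3)³ = 1.690 W m⁻²/K.
So ΔT₀ = 1.090/1.690 = 0.645 K.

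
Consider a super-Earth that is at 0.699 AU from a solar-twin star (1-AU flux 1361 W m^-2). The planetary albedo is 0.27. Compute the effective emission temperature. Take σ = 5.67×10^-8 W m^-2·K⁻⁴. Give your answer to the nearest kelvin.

By the inverse-square law, S = 1361/0.699² = 2786 W m^-2.
Absorbed flux (global mean): S(1−α)/4 = 2786·0.73/4 = 508.4 W m^-2.
Set σT⁴ = 508.4 → T = (508.4/σ)^(1/4) = 307.7 K.

308 K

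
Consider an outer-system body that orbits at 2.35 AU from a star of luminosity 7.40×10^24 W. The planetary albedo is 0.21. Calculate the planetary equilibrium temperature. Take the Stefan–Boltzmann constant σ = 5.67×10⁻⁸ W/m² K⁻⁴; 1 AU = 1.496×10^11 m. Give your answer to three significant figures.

63.8 kelvin

Orbital distance: d = 2.35 AU = 3.516×10^11 m.
S = L/(4πd²) = 4.765 W/m².
Absorbed flux (global mean): S(1−α)/4 = 4.765·0.79/4 = 0.9410 W/m².
In equilibrium σT⁴ equals this, so T = 63.83 K.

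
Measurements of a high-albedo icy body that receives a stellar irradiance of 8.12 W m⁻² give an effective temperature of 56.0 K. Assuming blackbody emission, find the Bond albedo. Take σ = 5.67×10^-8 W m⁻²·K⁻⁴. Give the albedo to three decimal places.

0.725

Rearranging the radiative balance, α = 1 − 4σT⁴/S.
σT⁴ = 0.5576 W m⁻², so 4σT⁴ = 2.230 W m⁻².
1−α = 2.230/8.120 = 0.2747, so α = 0.7253.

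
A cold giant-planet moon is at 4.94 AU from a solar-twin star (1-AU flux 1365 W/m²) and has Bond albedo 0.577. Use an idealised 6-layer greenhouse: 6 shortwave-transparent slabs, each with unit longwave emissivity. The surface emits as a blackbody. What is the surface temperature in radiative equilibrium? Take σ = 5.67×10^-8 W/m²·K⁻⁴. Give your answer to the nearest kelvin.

164 K

Flux at the orbit: S = 1365/(4.94)² = 55.93 W/m².
The effective emission temperature is T_e = [S(1−α)/(4σ)]^¼ = 101.1 K.
Layer-by-layer balance gives σT_s⁴ = (N+1)σT_e⁴, so T_s = 7^¼·101.1 = 164.4 K.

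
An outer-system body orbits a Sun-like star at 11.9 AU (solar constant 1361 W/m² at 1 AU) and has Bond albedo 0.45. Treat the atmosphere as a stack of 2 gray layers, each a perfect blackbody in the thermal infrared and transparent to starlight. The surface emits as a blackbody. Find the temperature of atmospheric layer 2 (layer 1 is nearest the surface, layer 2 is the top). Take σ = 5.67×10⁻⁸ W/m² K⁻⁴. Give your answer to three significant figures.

69.5 K

Flux at the orbit: S = 1361/(11.9)² = 9.611 W/m².
The effective emission temperature is T_e = [S(1−α)/(4σ)]^¼ = 69.48 K.
The net upward flux σT_e⁴ is constant between every pair of levels, so T_k⁴ = (N+1−k)T_e⁴.
With k = 2: T_2 = (2+1−2)^¼·69.48 K = 69.48 K.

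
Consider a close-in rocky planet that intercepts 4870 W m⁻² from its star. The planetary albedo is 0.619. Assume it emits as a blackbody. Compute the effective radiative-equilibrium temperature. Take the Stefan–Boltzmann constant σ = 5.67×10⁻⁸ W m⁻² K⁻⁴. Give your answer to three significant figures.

The planet absorbs (1−α)S over its disc πR² and re-emits over 4πR², so the mean absorbed flux is (1−0.619)·4870/4 = 463.9 W m⁻².
Set σT⁴ = 463.9 → T = (463.9/σ)^(1/4) = 300.7 K.

301 K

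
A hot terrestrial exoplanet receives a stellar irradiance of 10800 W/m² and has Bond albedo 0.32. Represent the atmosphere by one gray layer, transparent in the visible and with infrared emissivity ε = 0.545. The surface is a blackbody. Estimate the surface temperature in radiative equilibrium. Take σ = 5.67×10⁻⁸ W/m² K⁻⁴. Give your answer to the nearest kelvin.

459 kelvin

At the top of the atmosphere, σT_e⁴ = S(1−α)/4 = 1836 W/m², giving T_e = 424.2 K.
For a single slab of emissivity ε, T_s⁴ = 2T_e⁴/(2−ε); thus T_s = 424.2·(1.375)^(1/4) = 459.3 K.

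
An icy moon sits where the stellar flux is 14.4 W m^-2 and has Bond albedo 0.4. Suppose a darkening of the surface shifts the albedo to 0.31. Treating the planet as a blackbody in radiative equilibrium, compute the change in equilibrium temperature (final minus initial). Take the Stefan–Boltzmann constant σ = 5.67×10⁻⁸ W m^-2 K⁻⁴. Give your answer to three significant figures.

2.79 K

With α = 0.4, T₁ = 78.56 K.
With α = 0.31, T₂ = 81.36 K.
ΔT = T₂ − T₁ = 2.794 K.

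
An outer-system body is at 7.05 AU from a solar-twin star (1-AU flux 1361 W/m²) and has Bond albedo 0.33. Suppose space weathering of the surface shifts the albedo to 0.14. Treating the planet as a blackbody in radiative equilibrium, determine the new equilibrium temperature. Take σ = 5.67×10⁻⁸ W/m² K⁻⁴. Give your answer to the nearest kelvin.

By the inverse-square law, S = 1361/7.05² = 27.38 W/m².
New equilibrium: T₂ = [(1−0.14)·27.38/(4σ)]^(1/4) = 100.9 K.

101 K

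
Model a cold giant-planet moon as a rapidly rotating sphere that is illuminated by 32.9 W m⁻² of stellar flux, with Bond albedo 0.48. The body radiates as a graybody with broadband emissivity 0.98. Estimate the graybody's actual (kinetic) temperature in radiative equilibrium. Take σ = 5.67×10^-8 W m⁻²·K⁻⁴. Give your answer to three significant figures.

Averaging over the sphere, the absorbed flux is S(1−α)/4 = 4.277 W m⁻².
Equating to εσT⁴ with ε = 0.98: T = (4.277/0.98σ)^(1/4) = 93.67 K.

93.7 K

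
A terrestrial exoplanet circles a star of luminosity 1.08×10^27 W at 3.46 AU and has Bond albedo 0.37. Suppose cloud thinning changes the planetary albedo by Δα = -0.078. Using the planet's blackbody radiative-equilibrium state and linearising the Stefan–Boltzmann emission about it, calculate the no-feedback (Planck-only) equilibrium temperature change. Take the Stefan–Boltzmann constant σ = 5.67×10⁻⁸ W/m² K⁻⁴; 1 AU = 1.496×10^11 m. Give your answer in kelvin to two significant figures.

Orbital distance: d = 3.46 AU = 5.176×10^11 m.
Spreading L over a sphere of radius d: S = 1.08×10^27/(4π·5.18×10^11²) = 320.8 W/m².
Unperturbed T_e = [320.8·(1−0.37)/(4σ)]^¼ = 172.8 K.
The change in absorbed flux is Δ[S(1−α)/4] = −SΔα/4 = 6.255 W/m².
Planck response: λ_P = 4σT_e³ = 4·5.67×10⁻⁸·(172.8)³ = 1.170 W/m²/K.
ΔT₀ = ΔF/λ_P = 6.255/1.170 = 5.35 K.

5.3 kelvin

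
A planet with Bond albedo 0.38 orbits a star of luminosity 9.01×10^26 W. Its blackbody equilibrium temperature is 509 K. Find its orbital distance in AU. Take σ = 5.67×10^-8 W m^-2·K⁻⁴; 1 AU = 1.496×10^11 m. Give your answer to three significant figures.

The flux needed for this T is 4σT⁴/(1−0.38) = 24550 W m^-2.
From L = 4πd²S, d = √(9.01×10^26/(4π·24550)) = 5.404×10^10 m = 0.3612 AU.

0.361 AU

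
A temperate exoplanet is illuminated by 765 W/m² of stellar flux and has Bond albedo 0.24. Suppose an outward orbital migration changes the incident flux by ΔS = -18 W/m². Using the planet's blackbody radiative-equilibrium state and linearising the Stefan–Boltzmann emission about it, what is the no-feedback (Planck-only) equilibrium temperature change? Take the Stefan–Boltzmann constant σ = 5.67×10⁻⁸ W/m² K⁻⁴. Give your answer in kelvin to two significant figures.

-1.3 kelvin

Reference equilibrium: T_e = [S(1−α)/(4σ)]^(1/4) = 225.0 K.
Only a fraction (1−α) is absorbed and it's spread over 4πR², so ΔF = (1−α)ΔS/4 = -3.420 W/m².
Planck response: λ_P = 4σT_e³ = 4·5.67×10⁻⁸·(225.0)³ = 2.584 W/m²/K.
ΔT₀ = ΔF/λ_P = -3.420/2.584 = -1.32 K.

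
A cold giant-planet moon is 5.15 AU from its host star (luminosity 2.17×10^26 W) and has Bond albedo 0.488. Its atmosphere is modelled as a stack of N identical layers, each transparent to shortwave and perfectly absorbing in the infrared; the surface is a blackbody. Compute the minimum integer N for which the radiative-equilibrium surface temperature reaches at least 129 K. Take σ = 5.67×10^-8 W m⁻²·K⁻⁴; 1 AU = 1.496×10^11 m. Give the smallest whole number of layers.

4

d = 5.15 × 1.496×10^11 m = 7.704×10^11 m.
Spreading L over a sphere of radius d: S = 2.17×10^26/(4π·7.70×10^11²) = 29.09 W m⁻².
OLR = S(1−α)/4 = 3.724 W m⁻²; the top layer radiates at T_e = 90.02 K.
T_s = (N+1)^(1/4)·T_e ≥ 129 K requires N+1 ≥ (T_s/T_e)⁴ = (129/90.02)⁴ = 4.217.
Rounding up, N = 4.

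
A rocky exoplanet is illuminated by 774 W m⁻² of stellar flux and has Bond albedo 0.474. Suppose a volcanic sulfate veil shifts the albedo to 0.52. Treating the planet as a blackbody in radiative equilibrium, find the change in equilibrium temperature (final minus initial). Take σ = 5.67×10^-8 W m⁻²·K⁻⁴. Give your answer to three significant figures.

With α = 0.474, T₁ = 205.8 K.
After:  T₂ = [774.0·0.48/(4σ)]^(1/4) = 201.2 K.
ΔT = T₂ − T₁ = -4.656 K.

-4.66 K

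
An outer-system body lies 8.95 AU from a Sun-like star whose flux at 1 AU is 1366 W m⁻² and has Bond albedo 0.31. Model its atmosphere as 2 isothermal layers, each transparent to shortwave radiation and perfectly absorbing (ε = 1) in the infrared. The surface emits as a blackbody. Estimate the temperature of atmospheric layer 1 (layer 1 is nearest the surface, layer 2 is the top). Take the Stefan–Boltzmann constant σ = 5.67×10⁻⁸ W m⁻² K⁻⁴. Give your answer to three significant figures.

Flux at the orbit: S = 1366/(8.95)² = 17.05 W m⁻².
OLR = S(1−α)/4 = 2.942 W m⁻²; the top layer radiates at T_e = 84.87 K.
Each opaque layer satisfies 2T_j⁴ = T_{j−1}⁴ + T_{j+1}⁴, giving T_k⁴ = (N+1−k)T_e⁴.
T_1 = (2)^(1/4)·84.87 = 100.9 K.

101 kelvin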